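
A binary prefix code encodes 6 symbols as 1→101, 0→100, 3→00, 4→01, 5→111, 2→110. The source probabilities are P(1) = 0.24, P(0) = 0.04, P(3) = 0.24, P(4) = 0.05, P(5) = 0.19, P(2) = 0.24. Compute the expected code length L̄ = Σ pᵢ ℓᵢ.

2.71 bits/symbol

L̄ = Σ pᵢ·ℓᵢ = 0.24·3 + 0.04·3 + 0.24·2 + 0.05·2 + 0.19·3 + 0.24·3 = 2.71 bits/symbol.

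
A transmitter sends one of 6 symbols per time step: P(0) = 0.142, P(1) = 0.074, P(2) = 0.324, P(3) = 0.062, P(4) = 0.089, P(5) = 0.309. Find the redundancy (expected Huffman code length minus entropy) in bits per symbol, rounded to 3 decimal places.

Entropy H = −Σ p log₂ p ≈ 2.2875 bits.
Huffman merges: 31/500+37/500→17/125; 89/1000+17/125→9/40; 71/500+9/40→367/1000; 309/1000+81/250→633/1000; 367/1000+633/1000→1. L = 2361/1000 ≈ 2.3610.
L − H = 2.3610 − 2.2875 = 0.073 bits.

0.073 bits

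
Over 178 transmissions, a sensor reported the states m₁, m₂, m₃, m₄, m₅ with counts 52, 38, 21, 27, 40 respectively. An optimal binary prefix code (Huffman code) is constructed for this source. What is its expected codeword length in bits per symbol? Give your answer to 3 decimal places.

Probabilities are the counts divided by 178.
Repeatedly combine the two least-probable nodes; the expected code length is the sum of the merged weights.
merge 21/178 + 27/178 → 24/89
merge 19/89 + 20/89 → 39/89
merge 24/89 + 26/89 → 50/89
merge 39/89 + 50/89 → 1
L = 24/89 + 39/89 + 50/89 + 1 = 202/89 ≈ 2.270 bits/symbol.

2.270 bits/symbol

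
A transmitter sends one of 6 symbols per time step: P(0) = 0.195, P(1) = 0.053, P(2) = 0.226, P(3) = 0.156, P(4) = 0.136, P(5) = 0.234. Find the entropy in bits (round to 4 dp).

H = −Σ pᵢ log₂ pᵢ.
−0.195·log₂(0.195) = 0.4599
−0.053·log₂(0.053) = 0.2246
−0.226·log₂(0.226) = 0.4849
−0.156·log₂(0.156) = 0.4181
−0.136·log₂(0.136) = 0.3915
−0.234·log₂(0.234) = 0.4903
Sum ≈ 2.4693 → 2.4693 bits.

2.4693 bits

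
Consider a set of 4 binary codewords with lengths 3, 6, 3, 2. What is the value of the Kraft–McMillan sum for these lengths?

0.515625

With common denominator 2^6 = 64: Σ 2^(−ℓᵢ) = 8/64 + 1/64 + 8/64 + 16/64 = 33/64 = 0.515625.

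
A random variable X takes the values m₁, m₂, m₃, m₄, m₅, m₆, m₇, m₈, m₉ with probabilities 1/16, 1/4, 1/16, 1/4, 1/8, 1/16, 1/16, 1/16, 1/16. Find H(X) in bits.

2.875 bits

Each probability is a power of 1/2, so log₂(1/p) is an integer.
H = Σ p·log₂(1/p) = 1/16·4 + 1/4·2 + 1/16·4 + 1/4·2 + 1/8·3 + 1/16·4 + 1/16·4 + 1/16·4 + 1/16·4 = 2.875 bits.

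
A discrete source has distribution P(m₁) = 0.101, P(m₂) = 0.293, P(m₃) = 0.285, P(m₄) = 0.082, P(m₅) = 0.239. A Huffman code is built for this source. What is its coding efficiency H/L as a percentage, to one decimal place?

Entropy H = −Σ p log₂ p ≈ 2.1585 bits.
Huffman merges: 41/500+101/1000→183/1000; 183/1000+239/1000→211/500; 57/200+293/1000→289/500; 211/500+289/500→1. L = 2183/1000 ≈ 2.1830.
Efficiency = H/L = 2.1585/2.1830 = 98.9%.

98.9%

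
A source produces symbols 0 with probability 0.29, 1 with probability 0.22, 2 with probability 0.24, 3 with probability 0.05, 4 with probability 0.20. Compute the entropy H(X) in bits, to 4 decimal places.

2.1731 bits

H = −Σ pᵢ log₂ pᵢ.
−0.29·log₂(0.29) = 0.5179
−0.22·log₂(0.22) = 0.4806
−0.24·log₂(0.24) = 0.4941
−0.05·log₂(0.05) = 0.2161
−0.20·log₂(0.20) = 0.4644
Sum ≈ 2.1731 → 2.1731 bits.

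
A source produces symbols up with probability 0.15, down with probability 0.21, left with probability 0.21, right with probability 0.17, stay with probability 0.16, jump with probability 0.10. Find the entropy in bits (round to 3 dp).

H = −Σ pᵢ log₂ pᵢ.
−0.15·log₂(0.15) = 0.4105
−0.21·log₂(0.21) = 0.4728
−0.21·log₂(0.21) = 0.4728
−0.17·log₂(0.17) = 0.4346
−0.16·log₂(0.16) = 0.4230
−0.10·log₂(0.10) = 0.3322
Sum ≈ 2.5460 → 2.546 bits.

2.546 bits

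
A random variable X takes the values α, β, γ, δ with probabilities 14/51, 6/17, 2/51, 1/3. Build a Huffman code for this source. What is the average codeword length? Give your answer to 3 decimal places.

1.961 bits/symbol

Repeatedly combine the two least-probable nodes; the expected code length is the sum of the merged weights.
merge 2/51 + 14/51 → 16/51
merge 16/51 + 1/3 → 11/17
merge 6/17 + 11/17 → 1
L = 16/51 + 11/17 + 1 = 100/51 ≈ 1.961 bits/symbol.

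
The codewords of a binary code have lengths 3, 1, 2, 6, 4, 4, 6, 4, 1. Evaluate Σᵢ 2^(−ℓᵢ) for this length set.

1.59375

With common denominator 2^6 = 64: Σ 2^(−ℓᵢ) = 8/64 + 32/64 + 16/64 + 1/64 + 4/64 + 4/64 + 1/64 + 4/64 + 32/64 = 102/64 = 1.59375.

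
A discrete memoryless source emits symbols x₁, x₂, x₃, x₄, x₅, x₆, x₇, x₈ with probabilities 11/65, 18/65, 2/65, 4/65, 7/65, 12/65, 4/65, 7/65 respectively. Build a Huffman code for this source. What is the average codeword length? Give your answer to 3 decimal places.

2.785 bits/symbol

Repeatedly combine the two least-probable nodes; the expected code length is the sum of the merged weights.
merge 2/65 + 4/65 → 6/65
merge 4/65 + 6/65 → 2/13
merge 7/65 + 7/65 → 14/65
merge 2/13 + 11/65 → 21/65
merge 12/65 + 14/65 → 2/5
merge 18/65 + 21/65 → 3/5
merge 2/5 + 3/5 → 1
L = 6/65 + 2/13 + 14/65 + 21/65 + 2/5 + 3/5 + 1 = 181/65 ≈ 2.785 bits/symbol.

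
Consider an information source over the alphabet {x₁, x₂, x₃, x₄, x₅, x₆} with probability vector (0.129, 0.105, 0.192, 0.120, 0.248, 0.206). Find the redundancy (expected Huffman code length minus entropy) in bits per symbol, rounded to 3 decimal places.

0.031 bits

Entropy H = −Σ p log₂ p ≈ 2.5151 bits.
Huffman merges: 21/200+3/25→9/40; 129/1000+24/125→321/1000; 103/500+9/40→431/1000; 31/125+321/1000→569/1000; 431/1000+569/1000→1. L = 1273/500 ≈ 2.5460.
L − H = 2.5460 − 2.5151 = 0.031 bits.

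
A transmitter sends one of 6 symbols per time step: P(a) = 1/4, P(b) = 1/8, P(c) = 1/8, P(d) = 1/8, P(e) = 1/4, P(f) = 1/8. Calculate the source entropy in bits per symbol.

Each probability is a power of 1/2, so log₂(1/p) is an integer.
H = Σ p·log₂(1/p) = 1/4·2 + 1/8·3 + 1/8·3 + 1/8·3 + 1/4·2 + 1/8·3 = 2.5 bits.

2.5 bits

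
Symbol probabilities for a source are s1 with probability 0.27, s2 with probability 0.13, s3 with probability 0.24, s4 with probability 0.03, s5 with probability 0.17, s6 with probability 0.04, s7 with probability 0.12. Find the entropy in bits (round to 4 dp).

H = −Σ pᵢ log₂ pᵢ.
−0.27·log₂(0.27) = 0.5100
−0.13·log₂(0.13) = 0.3826
−0.24·log₂(0.24) = 0.4941
−0.03·log₂(0.03) = 0.1518
−0.17·log₂(0.17) = 0.4346
−0.04·log₂(0.04) = 0.1858
−0.12·log₂(0.12) = 0.3671
Sum ≈ 2.5260 → 2.5260 bits.

2.5260 bits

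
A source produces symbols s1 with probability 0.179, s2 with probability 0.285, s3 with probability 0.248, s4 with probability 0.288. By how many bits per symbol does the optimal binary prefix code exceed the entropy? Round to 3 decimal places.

Entropy H = −Σ p log₂ p ≈ 1.9765 bits.
Huffman merges: 179/1000+31/125→427/1000; 57/200+36/125→573/1000; 427/1000+573/1000→1. L = 2 ≈ 2.0000.
L − H = 2.0000 − 1.9765 = 0.024 bits.

0.024 bits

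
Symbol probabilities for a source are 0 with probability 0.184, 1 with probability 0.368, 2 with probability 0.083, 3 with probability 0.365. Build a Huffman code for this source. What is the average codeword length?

Repeatedly combine the two least-probable nodes; the expected code length is the sum of the merged weights.
merge 83/1000 + 23/125 → 267/1000
merge 267/1000 + 73/200 → 79/125
merge 46/125 + 79/125 → 1
L = 267/1000 + 79/125 + 1 = 1899/1000 = 1.899 bits/symbol.

1.899 bits/symbol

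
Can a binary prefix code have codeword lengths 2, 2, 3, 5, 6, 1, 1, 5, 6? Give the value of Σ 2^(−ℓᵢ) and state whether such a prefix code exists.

With common denominator 2^6 = 64: Σ 2^(−ℓᵢ) = 16/64 + 16/64 + 8/64 + 2/64 + 1/64 + 32/64 + 32/64 + 2/64 + 1/64 = 110/64 = 1.71875.
Kraft's inequality requires Σ ≤ 1; here Σ = 1.71875 > 1, so no such prefix code exists.

1.71875; no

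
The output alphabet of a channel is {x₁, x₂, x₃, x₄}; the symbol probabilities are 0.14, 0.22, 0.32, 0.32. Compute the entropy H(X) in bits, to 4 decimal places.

H = −Σ pᵢ log₂ pᵢ.
−0.14·log₂(0.14) = 0.3971
−0.22·log₂(0.22) = 0.4806
−0.32·log₂(0.32) = 0.5260
−0.32·log₂(0.32) = 0.5260
Sum ≈ 1.9298 → 1.9298 bits.

1.9298 bits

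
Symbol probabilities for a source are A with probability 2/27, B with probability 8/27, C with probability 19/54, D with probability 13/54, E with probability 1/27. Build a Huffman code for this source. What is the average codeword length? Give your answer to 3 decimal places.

2.111 bits/symbol

Repeatedly combine the two least-probable nodes; the expected code length is the sum of the merged weights.
merge 1/27 + 2/27 → 1/9
merge 1/9 + 13/54 → 19/54
merge 8/27 + 19/54 → 35/54
merge 19/54 + 35/54 → 1
L = 1/9 + 19/54 + 35/54 + 1 = 19/9 ≈ 2.111 bits/symbol.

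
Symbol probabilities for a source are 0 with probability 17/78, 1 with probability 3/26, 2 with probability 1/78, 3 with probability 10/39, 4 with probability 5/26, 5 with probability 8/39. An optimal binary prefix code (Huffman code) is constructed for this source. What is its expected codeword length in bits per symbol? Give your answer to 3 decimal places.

Repeatedly combine the two least-probable nodes; the expected code length is the sum of the merged weights.
merge 1/78 + 3/26 → 5/39
merge 5/39 + 5/26 → 25/78
merge 8/39 + 17/78 → 11/26
merge 10/39 + 25/78 → 15/26
merge 11/26 + 15/26 → 1
L = 5/39 + 25/78 + 11/26 + 15/26 + 1 = 191/78 ≈ 2.449 bits/symbol.

2.449 bits/symbol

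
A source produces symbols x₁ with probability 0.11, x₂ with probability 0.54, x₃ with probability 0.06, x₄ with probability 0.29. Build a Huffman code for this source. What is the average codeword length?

Repeatedly combine the two least-probable nodes; the expected code length is the sum of the merged weights.
merge 3/50 + 11/100 → 17/100
merge 17/100 + 29/100 → 23/50
merge 23/50 + 27/50 → 1
L = 17/100 + 23/50 + 1 = 163/100 = 1.63 bits/symbol.

1.63 bits/symbol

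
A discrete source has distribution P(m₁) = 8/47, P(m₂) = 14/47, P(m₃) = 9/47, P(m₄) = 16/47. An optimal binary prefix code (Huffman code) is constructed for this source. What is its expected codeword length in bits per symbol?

2 bits/symbol

Repeatedly combine the two least-probable nodes; the expected code length is the sum of the merged weights.
merge 8/47 + 9/47 → 17/47
merge 14/47 + 16/47 → 30/47
merge 17/47 + 30/47 → 1
L = 17/47 + 30/47 + 1 = 2 bits/symbol.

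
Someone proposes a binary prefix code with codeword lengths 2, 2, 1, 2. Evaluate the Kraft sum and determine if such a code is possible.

1.25; no

With common denominator 2^2 = 4: Σ 2^(−ℓᵢ) = 1/4 + 1/4 + 2/4 + 1/4 = 5/4 = 1.25.
Kraft's inequality requires Σ ≤ 1; here Σ = 1.25 > 1, so no such prefix code exists.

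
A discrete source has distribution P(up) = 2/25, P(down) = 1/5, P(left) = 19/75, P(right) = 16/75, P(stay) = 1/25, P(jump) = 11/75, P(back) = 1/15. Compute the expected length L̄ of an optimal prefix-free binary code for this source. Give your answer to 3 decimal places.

2.627 bits/symbol

Repeatedly combine the two least-probable nodes; the expected code length is the sum of the merged weights.
merge 1/25 + 1/15 → 8/75
merge 2/25 + 8/75 → 14/75
merge 11/75 + 14/75 → 1/3
merge 1/5 + 16/75 → 31/75
merge 19/75 + 1/3 → 44/75
merge 31/75 + 44/75 → 1
L = 8/75 + 14/75 + 1/3 + 31/75 + 44/75 + 1 = 197/75 ≈ 2.627 bits/symbol.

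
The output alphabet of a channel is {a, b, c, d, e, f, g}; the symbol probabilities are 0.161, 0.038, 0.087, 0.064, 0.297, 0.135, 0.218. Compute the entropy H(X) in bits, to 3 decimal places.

H = −Σ pᵢ log₂ pᵢ.
−0.161·log₂(0.161) = 0.4242
−0.038·log₂(0.038) = 0.1793
−0.087·log₂(0.087) = 0.3065
−0.064·log₂(0.064) = 0.2538
−0.297·log₂(0.297) = 0.5202
−0.135·log₂(0.135) = 0.3900
−0.218·log₂(0.218) = 0.4791
Sum ≈ 2.5531 → 2.553 bits.

2.553 bits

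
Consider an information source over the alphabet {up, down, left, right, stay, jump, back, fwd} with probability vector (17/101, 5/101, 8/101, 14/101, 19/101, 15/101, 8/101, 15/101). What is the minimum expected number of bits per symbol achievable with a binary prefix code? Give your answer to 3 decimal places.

Repeatedly combine the two least-probable nodes; the expected code length is the sum of the merged weights.
merge 5/101 + 8/101 → 13/101
merge 8/101 + 13/101 → 21/101
merge 14/101 + 15/101 → 29/101
merge 15/101 + 17/101 → 32/101
merge 19/101 + 21/101 → 40/101
merge 29/101 + 32/101 → 61/101
merge 40/101 + 61/101 → 1
L = 13/101 + 21/101 + 29/101 + 32/101 + 40/101 + 61/101 + 1 = 297/101 ≈ 2.941 bits/symbol.

2.941 bits/symbol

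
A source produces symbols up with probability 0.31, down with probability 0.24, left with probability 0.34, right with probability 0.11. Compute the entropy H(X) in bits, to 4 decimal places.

H = −Σ pᵢ log₂ pᵢ.
−0.31·log₂(0.31) = 0.5238
−0.24·log₂(0.24) = 0.4941
−0.34·log₂(0.34) = 0.5292
−0.11·log₂(0.11) = 0.3503
Sum ≈ 1.8974 → 1.8974 bits.

1.8974 bits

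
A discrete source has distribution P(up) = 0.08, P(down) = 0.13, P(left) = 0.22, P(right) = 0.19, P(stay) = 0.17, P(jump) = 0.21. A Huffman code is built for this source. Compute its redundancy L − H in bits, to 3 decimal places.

Entropy H = −Σ p log₂ p ≈ 2.5174 bits.
Huffman merges: 2/25+13/100→21/100; 17/100+19/100→9/25; 21/100+21/100→21/50; 11/50+9/25→29/50; 21/50+29/50→1. L = 257/100 ≈ 2.5700.
L − H = 2.5700 − 2.5174 = 0.053 bits.

0.053 bits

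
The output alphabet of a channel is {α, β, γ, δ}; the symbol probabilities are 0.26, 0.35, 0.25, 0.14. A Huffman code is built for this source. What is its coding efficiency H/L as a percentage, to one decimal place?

Entropy H = −Σ p log₂ p ≈ 1.9325 bits.
Huffman merges: 7/50+1/4→39/100; 13/50+7/20→61/100; 39/100+61/100→1. L = 2 ≈ 2.0000.
Efficiency = H/L = 1.9325/2.0000 = 96.6%.

96.6%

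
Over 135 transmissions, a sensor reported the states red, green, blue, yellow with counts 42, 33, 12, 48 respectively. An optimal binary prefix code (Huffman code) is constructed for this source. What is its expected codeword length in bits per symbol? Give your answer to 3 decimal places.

Probabilities are the counts divided by 135.
Repeatedly combine the two least-probable nodes; the expected code length is the sum of the merged weights.
merge 4/45 + 11/45 → 1/3
merge 14/45 + 1/3 → 29/45
merge 16/45 + 29/45 → 1
L = 1/3 + 29/45 + 1 = 89/45 ≈ 1.978 bits/symbol.

1.978 bits/symbol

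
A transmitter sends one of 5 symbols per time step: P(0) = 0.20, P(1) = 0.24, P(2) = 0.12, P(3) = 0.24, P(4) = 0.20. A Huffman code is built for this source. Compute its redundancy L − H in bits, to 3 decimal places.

Entropy H = −Σ p log₂ p ≈ 2.2841 bits.
Huffman merges: 3/25+1/5→8/25; 1/5+6/25→11/25; 6/25+8/25→14/25; 11/25+14/25→1. L = 58/25 ≈ 2.3200.
L − H = 2.3200 − 2.2841 = 0.036 bits.

0.036 bits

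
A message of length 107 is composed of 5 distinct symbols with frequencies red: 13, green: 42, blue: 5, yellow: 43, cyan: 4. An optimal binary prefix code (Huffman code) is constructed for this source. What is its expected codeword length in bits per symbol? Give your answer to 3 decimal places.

Probabilities are the counts divided by 107.
Repeatedly combine the two least-probable nodes; the expected code length is the sum of the merged weights.
merge 4/107 + 5/107 → 9/107
merge 9/107 + 13/107 → 22/107
merge 22/107 + 42/107 → 64/107
merge 43/107 + 64/107 → 1
L = 9/107 + 22/107 + 64/107 + 1 = 202/107 ≈ 1.888 bits/symbol.

1.888 bits/symbol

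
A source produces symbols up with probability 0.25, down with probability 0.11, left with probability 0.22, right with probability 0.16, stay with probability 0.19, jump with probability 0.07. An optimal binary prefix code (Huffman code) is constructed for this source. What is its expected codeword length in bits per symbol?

Repeatedly combine the two least-probable nodes; the expected code length is the sum of the merged weights.
merge 7/100 + 11/100 → 9/50
merge 4/25 + 9/50 → 17/50
merge 19/100 + 11/50 → 41/100
merge 1/4 + 17/50 → 59/100
merge 41/100 + 59/100 → 1
L = 9/50 + 17/50 + 41/100 + 59/100 + 1 = 63/25 = 2.52 bits/symbol.

2.52 bits/symbol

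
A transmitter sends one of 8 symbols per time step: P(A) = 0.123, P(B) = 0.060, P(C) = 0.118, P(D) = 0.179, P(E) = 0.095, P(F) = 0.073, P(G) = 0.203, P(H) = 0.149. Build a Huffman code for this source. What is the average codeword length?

2.93 bits/symbol

Repeatedly combine the two least-probable nodes; the expected code length is the sum of the merged weights.
merge 3/50 + 73/1000 → 133/1000
merge 19/200 + 59/500 → 213/1000
merge 123/1000 + 133/1000 → 32/125
merge 149/1000 + 179/1000 → 41/125
merge 203/1000 + 213/1000 → 52/125
merge 32/125 + 41/125 → 73/125
merge 52/125 + 73/125 → 1
L = 133/1000 + 213/1000 + 32/125 + 41/125 + 52/125 + 73/125 + 1 = 293/100 = 2.93 bits/symbol.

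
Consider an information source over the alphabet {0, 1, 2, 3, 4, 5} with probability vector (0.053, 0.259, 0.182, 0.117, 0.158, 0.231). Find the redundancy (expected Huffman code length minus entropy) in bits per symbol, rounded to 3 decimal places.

0.050 bits

Entropy H = −Σ p log₂ p ≈ 2.4478 bits.
Huffman merges: 53/1000+117/1000→17/100; 79/500+17/100→41/125; 91/500+231/1000→413/1000; 259/1000+41/125→587/1000; 413/1000+587/1000→1. L = 1249/500 ≈ 2.4980.
L − H = 2.4980 − 2.4478 = 0.050 bits.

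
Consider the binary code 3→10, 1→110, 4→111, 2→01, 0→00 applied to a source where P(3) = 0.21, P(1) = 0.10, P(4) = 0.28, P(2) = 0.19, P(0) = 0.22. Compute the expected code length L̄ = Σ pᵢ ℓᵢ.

L̄ = Σ pᵢ·ℓᵢ = 0.21·2 + 0.10·3 + 0.28·3 + 0.19·2 + 0.22·2 = 2.38 bits/symbol.

2.38 bits/symbol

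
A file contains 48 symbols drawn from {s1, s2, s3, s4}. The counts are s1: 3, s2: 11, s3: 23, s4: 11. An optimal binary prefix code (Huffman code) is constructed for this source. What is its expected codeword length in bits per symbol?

1.8125 bits/symbol

Probabilities are the counts divided by 48.
Repeatedly combine the two least-probable nodes; the expected code length is the sum of the merged weights.
merge 1/16 + 11/48 → 7/24
merge 11/48 + 7/24 → 25/48
merge 23/48 + 25/48 → 1
L = 7/24 + 25/48 + 1 = 29/16 = 1.8125 bits/symbol.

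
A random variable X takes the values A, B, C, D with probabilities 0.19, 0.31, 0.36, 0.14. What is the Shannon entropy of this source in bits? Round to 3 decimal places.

1.907 bits

H = −Σ pᵢ log₂ pᵢ.
−0.19·log₂(0.19) = 0.4552
−0.31·log₂(0.31) = 0.5238
−0.36·log₂(0.36) = 0.5306
−0.14·log₂(0.14) = 0.3971
Sum ≈ 1.9067 → 1.907 bits.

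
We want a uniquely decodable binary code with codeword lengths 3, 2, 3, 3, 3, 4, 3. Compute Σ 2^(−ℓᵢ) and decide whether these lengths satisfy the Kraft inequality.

0.9375; yes

With common denominator 2^4 = 16: Σ 2^(−ℓᵢ) = 2/16 + 4/16 + 2/16 + 2/16 + 2/16 + 1/16 + 2/16 = 15/16 = 0.9375.
Kraft's inequality requires Σ ≤ 1; here Σ = 0.9375 ≤ 1, so such a prefix code exists.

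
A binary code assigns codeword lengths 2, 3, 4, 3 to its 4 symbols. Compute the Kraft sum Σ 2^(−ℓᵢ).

0.5625

With common denominator 2^4 = 16: Σ 2^(−ℓᵢ) = 4/16 + 2/16 + 1/16 + 2/16 = 9/16 = 0.5625.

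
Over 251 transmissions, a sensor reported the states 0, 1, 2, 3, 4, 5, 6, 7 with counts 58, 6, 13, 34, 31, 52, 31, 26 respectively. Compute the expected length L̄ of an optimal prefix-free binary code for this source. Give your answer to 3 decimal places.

Probabilities are the counts divided by 251.
Repeatedly combine the two least-probable nodes; the expected code length is the sum of the merged weights.
merge 6/251 + 13/251 → 19/251
merge 19/251 + 26/251 → 45/251
merge 31/251 + 31/251 → 62/251
merge 34/251 + 45/251 → 79/251
merge 52/251 + 58/251 → 110/251
merge 62/251 + 79/251 → 141/251
merge 110/251 + 141/251 → 1
L = 19/251 + 45/251 + 62/251 + 79/251 + 110/251 + 141/251 + 1 = 707/251 ≈ 2.817 bits/symbol.

2.817 bits/symbol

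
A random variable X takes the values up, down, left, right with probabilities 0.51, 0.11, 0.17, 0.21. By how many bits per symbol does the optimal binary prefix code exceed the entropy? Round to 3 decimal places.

0.017 bits

Entropy H = −Σ p log₂ p ≈ 1.7531 bits.
Huffman merges: 11/100+17/100→7/25; 21/100+7/25→49/100; 49/100+51/100→1. L = 177/100 ≈ 1.7700.
L − H = 1.7700 − 1.7531 = 0.017 bits.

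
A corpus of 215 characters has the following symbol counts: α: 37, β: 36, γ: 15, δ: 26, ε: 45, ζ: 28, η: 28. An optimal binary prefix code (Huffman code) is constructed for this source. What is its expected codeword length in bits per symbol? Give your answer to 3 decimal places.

2.791 bits/symbol

Probabilities are the counts divided by 215.
Repeatedly combine the two least-probable nodes; the expected code length is the sum of the merged weights.
merge 3/43 + 26/215 → 41/215
merge 28/215 + 28/215 → 56/215
merge 36/215 + 37/215 → 73/215
merge 41/215 + 9/43 → 2/5
merge 56/215 + 73/215 → 3/5
merge 2/5 + 3/5 → 1
L = 41/215 + 56/215 + 73/215 + 2/5 + 3/5 + 1 = 120/43 ≈ 2.791 bits/symbol.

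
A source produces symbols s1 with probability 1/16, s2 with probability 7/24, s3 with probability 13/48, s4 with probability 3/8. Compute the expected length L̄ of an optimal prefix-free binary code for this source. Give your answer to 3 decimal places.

Repeatedly combine the two least-probable nodes; the expected code length is the sum of the merged weights.
merge 1/16 + 13/48 → 1/3
merge 7/24 + 1/3 → 5/8
merge 3/8 + 5/8 → 1
L = 1/3 + 5/8 + 1 = 47/24 ≈ 1.958 bits/symbol.

1.958 bits/symbol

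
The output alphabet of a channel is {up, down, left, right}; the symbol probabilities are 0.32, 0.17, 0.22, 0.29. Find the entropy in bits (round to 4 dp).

1.9591 bits

H = −Σ pᵢ log₂ pᵢ.
−0.32·log₂(0.32) = 0.5260
−0.17·log₂(0.17) = 0.4346
−0.22·log₂(0.22) = 0.4806
−0.29·log₂(0.29) = 0.5179
Sum ≈ 1.9591 → 1.9591 bits.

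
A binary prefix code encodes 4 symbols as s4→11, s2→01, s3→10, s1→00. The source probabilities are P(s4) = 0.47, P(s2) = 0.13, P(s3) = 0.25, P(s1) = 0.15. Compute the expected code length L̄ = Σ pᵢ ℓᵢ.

L̄ = Σ pᵢ·ℓᵢ = 0.47·2 + 0.13·2 + 0.25·2 + 0.15·2 = 2 bits/symbol.

2 bits/symbol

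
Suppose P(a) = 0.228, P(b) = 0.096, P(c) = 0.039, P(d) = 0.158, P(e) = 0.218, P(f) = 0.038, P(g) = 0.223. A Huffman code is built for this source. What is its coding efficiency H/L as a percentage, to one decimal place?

99.0%

Entropy H = −Σ p log₂ p ≈ 2.5551 bits.
Huffman merges: 19/500+39/1000→77/1000; 77/1000+12/125→173/1000; 79/500+173/1000→331/1000; 109/500+223/1000→441/1000; 57/250+331/1000→559/1000; 441/1000+559/1000→1. L = 2581/1000 ≈ 2.5810.
Efficiency = H/L = 2.5551/2.5810 = 99.0%.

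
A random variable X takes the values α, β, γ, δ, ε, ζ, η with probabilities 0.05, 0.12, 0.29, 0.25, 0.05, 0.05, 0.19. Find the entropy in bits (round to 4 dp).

2.4885 bits

H = −Σ pᵢ log₂ pᵢ.
−0.05·log₂(0.05) = 0.2161
−0.12·log₂(0.12) = 0.3671
−0.29·log₂(0.29) = 0.5179
−0.25·log₂(0.25) = 0.5000
−0.05·log₂(0.05) = 0.2161
−0.05·log₂(0.05) = 0.2161
−0.19·log₂(0.19) = 0.4552
Sum ≈ 2.4885 → 2.4885 bits.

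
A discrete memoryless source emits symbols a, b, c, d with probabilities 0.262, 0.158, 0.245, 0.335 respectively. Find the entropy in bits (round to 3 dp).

1.953 bits

H = −Σ pᵢ log₂ pᵢ.
−0.262·log₂(0.262) = 0.5063
−0.158·log₂(0.158) = 0.4206
−0.245·log₂(0.245) = 0.4971
−0.335·log₂(0.335) = 0.5286
Sum ≈ 1.9526 → 1.953 bits.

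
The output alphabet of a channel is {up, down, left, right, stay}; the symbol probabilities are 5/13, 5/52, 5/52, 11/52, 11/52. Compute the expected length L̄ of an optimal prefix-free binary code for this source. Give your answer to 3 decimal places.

2.192 bits/symbol

Repeatedly combine the two least-probable nodes; the expected code length is the sum of the merged weights.
merge 5/52 + 5/52 → 5/26
merge 5/26 + 11/52 → 21/52
merge 11/52 + 5/13 → 31/52
merge 21/52 + 31/52 → 1
L = 5/26 + 21/52 + 31/52 + 1 = 57/26 ≈ 2.192 bits/symbol.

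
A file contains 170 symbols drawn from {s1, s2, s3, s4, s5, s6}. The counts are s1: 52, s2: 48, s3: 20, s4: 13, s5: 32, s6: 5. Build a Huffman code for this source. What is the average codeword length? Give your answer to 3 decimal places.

2.329 bits/symbol

Probabilities are the counts divided by 170.
Repeatedly combine the two least-probable nodes; the expected code length is the sum of the merged weights.
merge 1/34 + 13/170 → 9/85
merge 9/85 + 2/17 → 19/85
merge 16/85 + 19/85 → 7/17
merge 24/85 + 26/85 → 10/17
merge 7/17 + 10/17 → 1
L = 9/85 + 19/85 + 7/17 + 10/17 + 1 = 198/85 ≈ 2.329 bits/symbol.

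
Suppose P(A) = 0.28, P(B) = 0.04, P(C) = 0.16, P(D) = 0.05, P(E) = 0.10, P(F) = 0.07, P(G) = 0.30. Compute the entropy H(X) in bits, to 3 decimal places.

2.461 bits

H = −Σ pᵢ log₂ pᵢ.
−0.28·log₂(0.28) = 0.5142
−0.04·log₂(0.04) = 0.1858
−0.16·log₂(0.16) = 0.4230
−0.05·log₂(0.05) = 0.2161
−0.10·log₂(0.10) = 0.3322
−0.07·log₂(0.07) = 0.2686
−0.30·log₂(0.30) = 0.5211
Sum ≈ 2.4609 → 2.461 bits.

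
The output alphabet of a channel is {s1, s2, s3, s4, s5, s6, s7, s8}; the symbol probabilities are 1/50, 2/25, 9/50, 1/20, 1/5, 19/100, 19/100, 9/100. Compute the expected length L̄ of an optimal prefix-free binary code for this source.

2.83 bits/symbol

Repeatedly combine the two least-probable nodes; the expected code length is the sum of the merged weights.
merge 1/50 + 1/20 → 7/100
merge 7/100 + 2/25 → 3/20
merge 9/100 + 3/20 → 6/25
merge 9/50 + 19/100 → 37/100
merge 19/100 + 1/5 → 39/100
merge 6/25 + 37/100 → 61/100
merge 39/100 + 61/100 → 1
L = 7/100 + 3/20 + 6/25 + 37/100 + 39/100 + 61/100 + 1 = 283/100 = 2.83 bits/symbol.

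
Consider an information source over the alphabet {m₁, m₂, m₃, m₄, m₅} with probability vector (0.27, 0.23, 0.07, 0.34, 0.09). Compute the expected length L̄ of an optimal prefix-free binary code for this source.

2.16 bits/symbol

Repeatedly combine the two least-probable nodes; the expected code length is the sum of the merged weights.
merge 7/100 + 9/100 → 4/25
merge 4/25 + 23/100 → 39/100
merge 27/100 + 17/50 → 61/100
merge 39/100 + 61/100 → 1
L = 4/25 + 39/100 + 61/100 + 1 = 54/25 = 2.16 bits/symbol.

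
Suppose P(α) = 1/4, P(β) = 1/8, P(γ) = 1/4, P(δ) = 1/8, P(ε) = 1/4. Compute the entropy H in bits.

Each probability is a power of 1/2, so log₂(1/p) is an integer.
H = Σ p·log₂(1/p) = 1/4·2 + 1/8·3 + 1/4·2 + 1/8·3 + 1/4·2 = 2.25 bits.

2.25 bits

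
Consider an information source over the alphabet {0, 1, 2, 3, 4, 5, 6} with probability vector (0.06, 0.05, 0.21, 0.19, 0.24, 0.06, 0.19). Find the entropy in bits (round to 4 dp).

H = −Σ pᵢ log₂ pᵢ.
−0.06·log₂(0.06) = 0.2435
−0.05·log₂(0.05) = 0.2161
−0.21·log₂(0.21) = 0.4728
−0.19·log₂(0.19) = 0.4552
−0.24·log₂(0.24) = 0.4941
−0.06·log₂(0.06) = 0.2435
−0.19·log₂(0.19) = 0.4552
Sum ≈ 2.5806 → 2.5806 bits.

2.5806 bits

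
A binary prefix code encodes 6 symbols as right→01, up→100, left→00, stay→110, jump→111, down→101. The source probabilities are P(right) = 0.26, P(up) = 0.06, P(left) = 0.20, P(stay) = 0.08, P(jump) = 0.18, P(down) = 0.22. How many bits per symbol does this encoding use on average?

L̄ = Σ pᵢ·ℓᵢ = 0.26·2 + 0.06·3 + 0.20·2 + 0.08·3 + 0.18·3 + 0.22·3 = 2.54 bits/symbol.

2.54 bits/symbol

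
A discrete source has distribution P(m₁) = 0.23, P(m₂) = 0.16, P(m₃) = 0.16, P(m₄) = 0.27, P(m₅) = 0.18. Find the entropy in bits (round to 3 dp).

H = −Σ pᵢ log₂ pᵢ.
−0.23·log₂(0.23) = 0.4877
−0.16·log₂(0.16) = 0.4230
−0.16·log₂(0.16) = 0.4230
−0.27·log₂(0.27) = 0.5100
−0.18·log₂(0.18) = 0.4453
Sum ≈ 2.2890 → 2.289 bits.

2.289 bits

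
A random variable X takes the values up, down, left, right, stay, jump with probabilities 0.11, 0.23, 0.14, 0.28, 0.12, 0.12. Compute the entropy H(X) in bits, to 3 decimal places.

H = −Σ pᵢ log₂ pᵢ.
−0.11·log₂(0.11) = 0.3503
−0.23·log₂(0.23) = 0.4877
−0.14·log₂(0.14) = 0.3971
−0.28·log₂(0.28) = 0.5142
−0.12·log₂(0.12) = 0.3671
−0.12·log₂(0.12) = 0.3671
Sum ≈ 2.4834 → 2.483 bits.

2.483 bits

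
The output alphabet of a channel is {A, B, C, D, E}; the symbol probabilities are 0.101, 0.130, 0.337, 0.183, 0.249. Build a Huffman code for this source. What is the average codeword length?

2.231 bits/symbol

Repeatedly combine the two least-probable nodes; the expected code length is the sum of the merged weights.
merge 101/1000 + 13/100 → 231/1000
merge 183/1000 + 231/1000 → 207/500
merge 249/1000 + 337/1000 → 293/500
merge 207/500 + 293/500 → 1
L = 231/1000 + 207/500 + 293/500 + 1 = 2231/1000 = 2.231 bits/symbol.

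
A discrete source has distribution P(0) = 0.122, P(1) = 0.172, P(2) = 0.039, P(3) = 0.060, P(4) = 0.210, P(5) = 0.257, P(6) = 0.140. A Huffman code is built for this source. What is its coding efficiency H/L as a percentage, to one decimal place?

99.0%

Entropy H = −Σ p log₂ p ≈ 2.6068 bits.
Huffman merges: 39/1000+3/50→99/1000; 99/1000+61/500→221/1000; 7/50+43/250→39/125; 21/100+221/1000→431/1000; 257/1000+39/125→569/1000; 431/1000+569/1000→1. L = 329/125 ≈ 2.6320.
Efficiency = H/L = 2.6068/2.6320 = 99.0%.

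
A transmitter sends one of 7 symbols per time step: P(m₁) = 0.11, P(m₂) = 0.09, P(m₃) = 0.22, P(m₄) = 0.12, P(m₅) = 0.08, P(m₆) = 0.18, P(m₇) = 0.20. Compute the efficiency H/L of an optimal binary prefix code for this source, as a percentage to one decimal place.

Entropy H = −Σ p log₂ p ≈ 2.7118 bits.
Huffman merges: 2/25+9/100→17/100; 11/100+3/25→23/100; 17/100+9/50→7/20; 1/5+11/50→21/50; 23/100+7/20→29/50; 21/50+29/50→1. L = 11/4 ≈ 2.7500.
Efficiency = H/L = 2.7118/2.7500 = 98.6%.

98.6%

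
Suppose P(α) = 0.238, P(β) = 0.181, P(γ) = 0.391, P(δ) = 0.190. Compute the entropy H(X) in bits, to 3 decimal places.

1.924 bits

H = −Σ pᵢ log₂ pᵢ.
−0.238·log₂(0.238) = 0.4929
−0.181·log₂(0.181) = 0.4463
−0.391·log₂(0.391) = 0.5297
−0.190·log₂(0.190) = 0.4552
Sum ≈ 1.9242 → 1.924 bits.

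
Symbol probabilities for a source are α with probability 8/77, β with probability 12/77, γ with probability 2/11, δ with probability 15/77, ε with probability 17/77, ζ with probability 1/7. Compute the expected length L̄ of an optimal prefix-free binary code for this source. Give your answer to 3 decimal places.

Repeatedly combine the two least-probable nodes; the expected code length is the sum of the merged weights.
merge 8/77 + 1/7 → 19/77
merge 12/77 + 2/11 → 26/77
merge 15/77 + 17/77 → 32/77
merge 19/77 + 26/77 → 45/77
merge 32/77 + 45/77 → 1
L = 19/77 + 26/77 + 32/77 + 45/77 + 1 = 199/77 ≈ 2.584 bits/symbol.

2.584 bits/symbol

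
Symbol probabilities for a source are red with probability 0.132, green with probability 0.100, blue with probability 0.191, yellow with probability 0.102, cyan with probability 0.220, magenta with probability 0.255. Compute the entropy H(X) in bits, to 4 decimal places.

2.4932 bits

H = −Σ pᵢ log₂ pᵢ.
−0.132·log₂(0.132) = 0.3856
−0.100·log₂(0.100) = 0.3322
−0.191·log₂(0.191) = 0.4562
−0.102·log₂(0.102) = 0.3359
−0.220·log₂(0.220) = 0.4806
−0.255·log₂(0.255) = 0.5027
Sum ≈ 2.4932 → 2.4932 bits.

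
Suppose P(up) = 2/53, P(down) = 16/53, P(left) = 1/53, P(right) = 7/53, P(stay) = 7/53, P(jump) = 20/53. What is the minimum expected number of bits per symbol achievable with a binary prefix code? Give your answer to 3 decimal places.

Repeatedly combine the two least-probable nodes; the expected code length is the sum of the merged weights.
merge 1/53 + 2/53 → 3/53
merge 3/53 + 7/53 → 10/53
merge 7/53 + 10/53 → 17/53
merge 16/53 + 17/53 → 33/53
merge 20/53 + 33/53 → 1
L = 3/53 + 10/53 + 17/53 + 33/53 + 1 = 116/53 ≈ 2.189 bits/symbol.

2.189 bits/symbol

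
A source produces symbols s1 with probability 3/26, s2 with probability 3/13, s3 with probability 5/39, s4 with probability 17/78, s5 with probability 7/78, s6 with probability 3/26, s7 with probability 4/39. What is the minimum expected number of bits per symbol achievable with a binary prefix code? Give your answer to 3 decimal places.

2.744 bits/symbol

Repeatedly combine the two least-probable nodes; the expected code length is the sum of the merged weights.
merge 7/78 + 4/39 → 5/26
merge 3/26 + 3/26 → 3/13
merge 5/39 + 5/26 → 25/78
merge 17/78 + 3/13 → 35/78
merge 3/13 + 25/78 → 43/78
merge 35/78 + 43/78 → 1
L = 5/26 + 3/13 + 25/78 + 35/78 + 43/78 + 1 = 107/39 ≈ 2.744 bits/symbol.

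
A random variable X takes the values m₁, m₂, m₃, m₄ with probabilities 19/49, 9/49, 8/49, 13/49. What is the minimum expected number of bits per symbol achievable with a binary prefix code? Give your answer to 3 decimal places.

1.959 bits/symbol

Repeatedly combine the two least-probable nodes; the expected code length is the sum of the merged weights.
merge 8/49 + 9/49 → 17/49
merge 13/49 + 17/49 → 30/49
merge 19/49 + 30/49 → 1
L = 17/49 + 30/49 + 1 = 96/49 ≈ 1.959 bits/symbol.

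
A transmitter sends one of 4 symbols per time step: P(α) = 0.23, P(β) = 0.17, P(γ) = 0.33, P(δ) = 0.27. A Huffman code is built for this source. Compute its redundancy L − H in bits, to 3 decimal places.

Entropy H = −Σ p log₂ p ≈ 1.9601 bits.
Huffman merges: 17/100+23/100→2/5; 27/100+33/100→3/5; 2/5+3/5→1. L = 2 ≈ 2.0000.
L − H = 2.0000 − 1.9601 = 0.040 bits.

0.040 bits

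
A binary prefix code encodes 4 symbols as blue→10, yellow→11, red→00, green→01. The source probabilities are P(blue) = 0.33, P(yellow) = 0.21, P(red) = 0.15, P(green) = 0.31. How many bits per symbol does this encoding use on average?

L̄ = Σ pᵢ·ℓᵢ = 0.33·2 + 0.21·2 + 0.15·2 + 0.31·2 = 2 bits/symbol.

2 bits/symbol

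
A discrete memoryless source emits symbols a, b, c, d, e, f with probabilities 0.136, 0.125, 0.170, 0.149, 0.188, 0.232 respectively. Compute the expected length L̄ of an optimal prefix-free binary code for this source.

2.58 bits/symbol

Repeatedly combine the two least-probable nodes; the expected code length is the sum of the merged weights.
merge 1/8 + 17/125 → 261/1000
merge 149/1000 + 17/100 → 319/1000
merge 47/250 + 29/125 → 21/50
merge 261/1000 + 319/1000 → 29/50
merge 21/50 + 29/50 → 1
L = 261/1000 + 319/1000 + 21/50 + 29/50 + 1 = 129/50 = 2.58 bits/symbol.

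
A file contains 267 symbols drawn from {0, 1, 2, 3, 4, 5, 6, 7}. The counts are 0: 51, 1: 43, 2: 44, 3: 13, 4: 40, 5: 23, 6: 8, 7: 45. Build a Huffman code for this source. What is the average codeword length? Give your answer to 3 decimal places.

Probabilities are the counts divided by 267.
Repeatedly combine the two least-probable nodes; the expected code length is the sum of the merged weights.
merge 8/267 + 13/267 → 7/89
merge 7/89 + 23/267 → 44/267
merge 40/267 + 43/267 → 83/267
merge 44/267 + 44/267 → 88/267
merge 15/89 + 17/89 → 32/89
merge 83/267 + 88/267 → 57/89
merge 32/89 + 57/89 → 1
L = 7/89 + 44/267 + 83/267 + 88/267 + 32/89 + 57/89 + 1 = 770/267 ≈ 2.884 bits/symbol.

2.884 bits/symbol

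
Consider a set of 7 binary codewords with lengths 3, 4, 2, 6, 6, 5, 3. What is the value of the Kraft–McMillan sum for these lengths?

0.625

With common denominator 2^6 = 64: Σ 2^(−ℓᵢ) = 8/64 + 4/64 + 16/64 + 1/64 + 1/64 + 2/64 + 8/64 = 40/64 = 0.625.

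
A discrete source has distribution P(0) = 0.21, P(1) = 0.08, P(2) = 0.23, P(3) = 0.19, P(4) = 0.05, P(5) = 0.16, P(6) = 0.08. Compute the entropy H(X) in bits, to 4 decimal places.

H = −Σ pᵢ log₂ pᵢ.
−0.21·log₂(0.21) = 0.4728
−0.08·log₂(0.08) = 0.2915
−0.23·log₂(0.23) = 0.4877
−0.19·log₂(0.19) = 0.4552
−0.05·log₂(0.05) = 0.2161
−0.16·log₂(0.16) = 0.4230
−0.08·log₂(0.08) = 0.2915
Sum ≈ 2.6378 → 2.6378 bits.

2.6378 bits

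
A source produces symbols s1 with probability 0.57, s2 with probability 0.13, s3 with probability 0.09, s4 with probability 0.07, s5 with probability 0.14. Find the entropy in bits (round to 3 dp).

1.823 bits

H = −Σ pᵢ log₂ pᵢ.
−0.57·log₂(0.57) = 0.4623
−0.13·log₂(0.13) = 0.3826
−0.09·log₂(0.09) = 0.3127
−0.07·log₂(0.07) = 0.2686
−0.14·log₂(0.14) = 0.3971
Sum ≈ 1.8232 → 1.823 bits.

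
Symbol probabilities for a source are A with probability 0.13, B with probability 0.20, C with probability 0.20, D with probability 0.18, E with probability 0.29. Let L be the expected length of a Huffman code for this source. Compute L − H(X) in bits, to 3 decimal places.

Entropy H = −Σ p log₂ p ≈ 2.2746 bits.
Huffman merges: 13/100+9/50→31/100; 1/5+1/5→2/5; 29/100+31/100→3/5; 2/5+3/5→1. L = 231/100 ≈ 2.3100.
L − H = 2.3100 − 2.2746 = 0.035 bits.

0.035 bits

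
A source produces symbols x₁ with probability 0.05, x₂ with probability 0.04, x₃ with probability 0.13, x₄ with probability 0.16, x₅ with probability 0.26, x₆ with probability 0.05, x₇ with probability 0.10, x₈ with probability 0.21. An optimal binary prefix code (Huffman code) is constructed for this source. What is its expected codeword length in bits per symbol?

2.76 bits/symbol

Repeatedly combine the two least-probable nodes; the expected code length is the sum of the merged weights.
merge 1/25 + 1/20 → 9/100
merge 1/20 + 9/100 → 7/50
merge 1/10 + 13/100 → 23/100
merge 7/50 + 4/25 → 3/10
merge 21/100 + 23/100 → 11/25
merge 13/50 + 3/10 → 14/25
merge 11/25 + 14/25 → 1
L = 9/100 + 7/50 + 23/100 + 3/10 + 11/25 + 14/25 + 1 = 69/25 = 2.76 bits/symbol.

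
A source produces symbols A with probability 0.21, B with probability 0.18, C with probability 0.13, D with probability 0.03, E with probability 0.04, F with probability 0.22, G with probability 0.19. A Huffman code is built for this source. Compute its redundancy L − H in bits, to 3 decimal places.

0.066 bits

Entropy H = −Σ p log₂ p ≈ 2.5741 bits.
Huffman merges: 3/100+1/25→7/100; 7/100+13/100→1/5; 9/50+19/100→37/100; 1/5+21/100→41/100; 11/50+37/100→59/100; 41/100+59/100→1. L = 66/25 ≈ 2.6400.
L − H = 2.6400 − 2.5741 = 0.066 bits.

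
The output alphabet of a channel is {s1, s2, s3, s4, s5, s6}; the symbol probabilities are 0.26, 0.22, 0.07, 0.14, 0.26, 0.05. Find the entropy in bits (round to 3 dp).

H = −Σ pᵢ log₂ pᵢ.
−0.26·log₂(0.26) = 0.5053
−0.22·log₂(0.22) = 0.4806
−0.07·log₂(0.07) = 0.2686
−0.14·log₂(0.14) = 0.3971
−0.26·log₂(0.26) = 0.5053
−0.05·log₂(0.05) = 0.2161
Sum ≈ 2.3729 → 2.373 bits.

2.373 bits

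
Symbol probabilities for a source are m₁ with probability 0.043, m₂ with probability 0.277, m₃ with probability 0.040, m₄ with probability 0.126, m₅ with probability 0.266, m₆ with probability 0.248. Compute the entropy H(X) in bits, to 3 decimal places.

2.278 bits

H = −Σ pᵢ log₂ pᵢ.
−0.043·log₂(0.043) = 0.1952
−0.277·log₂(0.277) = 0.5130
−0.040·log₂(0.040) = 0.1858
−0.126·log₂(0.126) = 0.3766
−0.266·log₂(0.266) = 0.5082
−0.248·log₂(0.248) = 0.4989
Sum ≈ 2.2776 → 2.278 bits.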